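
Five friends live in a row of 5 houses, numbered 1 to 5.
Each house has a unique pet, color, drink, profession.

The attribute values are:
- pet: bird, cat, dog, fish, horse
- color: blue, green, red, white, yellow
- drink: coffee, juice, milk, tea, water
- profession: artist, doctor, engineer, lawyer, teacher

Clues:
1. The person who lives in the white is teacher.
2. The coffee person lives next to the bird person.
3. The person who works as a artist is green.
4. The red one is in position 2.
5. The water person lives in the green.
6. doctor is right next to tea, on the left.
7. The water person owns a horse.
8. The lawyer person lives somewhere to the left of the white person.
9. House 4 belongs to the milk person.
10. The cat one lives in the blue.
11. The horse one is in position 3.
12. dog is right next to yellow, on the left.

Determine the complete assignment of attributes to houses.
Solution:

House | Pet | Color | Drink | Profession
----------------------------------------
  1   | cat | blue | coffee | doctor
  2   | bird | red | tea | lawyer
  3   | horse | green | water | artist
  4   | dog | white | milk | teacher
  5   | fish | yellow | juice | engineer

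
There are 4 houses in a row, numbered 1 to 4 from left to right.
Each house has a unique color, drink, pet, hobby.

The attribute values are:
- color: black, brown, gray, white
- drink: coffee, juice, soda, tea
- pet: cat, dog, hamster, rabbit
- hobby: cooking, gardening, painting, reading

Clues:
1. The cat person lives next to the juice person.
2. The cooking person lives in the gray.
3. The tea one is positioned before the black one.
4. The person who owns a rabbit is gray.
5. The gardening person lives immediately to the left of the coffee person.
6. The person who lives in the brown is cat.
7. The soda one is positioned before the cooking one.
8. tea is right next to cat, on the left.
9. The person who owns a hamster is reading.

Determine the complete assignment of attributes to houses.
Solution:

House | Color | Drink | Pet | Hobby
-----------------------------------
  1   | white | tea | hamster | reading
  2   | brown | soda | cat | painting
  3   | black | juice | dog | gardening
  4   | gray | coffee | rabbit | cooking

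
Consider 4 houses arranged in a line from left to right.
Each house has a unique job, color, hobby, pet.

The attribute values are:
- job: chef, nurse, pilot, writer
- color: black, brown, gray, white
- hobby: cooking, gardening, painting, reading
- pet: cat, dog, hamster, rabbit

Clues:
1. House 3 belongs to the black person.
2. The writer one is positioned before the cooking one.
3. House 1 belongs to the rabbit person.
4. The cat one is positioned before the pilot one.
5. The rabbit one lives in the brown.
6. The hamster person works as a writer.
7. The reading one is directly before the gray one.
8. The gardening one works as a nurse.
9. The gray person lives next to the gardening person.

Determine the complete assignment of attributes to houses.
Solution:

House | Job | Color | Hobby | Pet
---------------------------------
  1   | chef | brown | reading | rabbit
  2   | writer | gray | painting | hamster
  3   | nurse | black | gardening | cat
  4   | pilot | white | cooking | dog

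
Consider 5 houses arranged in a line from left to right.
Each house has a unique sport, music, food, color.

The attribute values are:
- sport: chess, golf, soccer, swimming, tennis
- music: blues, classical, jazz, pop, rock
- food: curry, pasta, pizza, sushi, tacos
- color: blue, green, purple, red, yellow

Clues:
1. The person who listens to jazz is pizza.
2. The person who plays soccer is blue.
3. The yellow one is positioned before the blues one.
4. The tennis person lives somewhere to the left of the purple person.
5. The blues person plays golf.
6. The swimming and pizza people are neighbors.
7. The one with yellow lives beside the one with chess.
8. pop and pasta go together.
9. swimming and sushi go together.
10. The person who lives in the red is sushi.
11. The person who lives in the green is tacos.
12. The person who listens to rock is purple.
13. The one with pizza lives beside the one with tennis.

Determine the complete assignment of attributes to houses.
Solution:

House | Sport | Music | Food | Color
------------------------------------
  1   | swimming | classical | sushi | red
  2   | soccer | jazz | pizza | blue
  3   | tennis | pop | pasta | yellow
  4   | chess | rock | curry | purple
  5   | golf | blues | tacos | green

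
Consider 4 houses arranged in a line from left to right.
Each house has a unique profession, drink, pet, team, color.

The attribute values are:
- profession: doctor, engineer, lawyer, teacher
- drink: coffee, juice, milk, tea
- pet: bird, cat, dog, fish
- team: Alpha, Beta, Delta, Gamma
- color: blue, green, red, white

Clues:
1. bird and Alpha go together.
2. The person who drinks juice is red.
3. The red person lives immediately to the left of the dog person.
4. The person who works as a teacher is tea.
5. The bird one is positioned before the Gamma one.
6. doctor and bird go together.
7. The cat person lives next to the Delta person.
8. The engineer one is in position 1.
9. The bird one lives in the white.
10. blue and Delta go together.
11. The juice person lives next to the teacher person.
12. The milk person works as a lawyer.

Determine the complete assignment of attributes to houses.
Solution:

House | Profession | Drink | Pet | Team | Color
-----------------------------------------------
  1   | engineer | juice | cat | Beta | red
  2   | teacher | tea | dog | Delta | blue
  3   | doctor | coffee | bird | Alpha | white
  4   | lawyer | milk | fish | Gamma | green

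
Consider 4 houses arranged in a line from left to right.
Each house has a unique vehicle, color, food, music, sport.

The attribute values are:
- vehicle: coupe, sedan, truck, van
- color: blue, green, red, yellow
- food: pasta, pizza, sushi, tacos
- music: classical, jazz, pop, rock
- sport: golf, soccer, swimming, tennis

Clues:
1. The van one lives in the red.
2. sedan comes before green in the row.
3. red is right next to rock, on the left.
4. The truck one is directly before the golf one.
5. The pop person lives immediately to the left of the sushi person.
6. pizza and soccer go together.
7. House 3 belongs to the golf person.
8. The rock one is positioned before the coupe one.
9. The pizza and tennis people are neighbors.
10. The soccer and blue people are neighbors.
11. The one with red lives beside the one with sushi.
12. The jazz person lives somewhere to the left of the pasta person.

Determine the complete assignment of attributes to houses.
Solution:

House | Vehicle | Color | Food | Music | Sport
----------------------------------------------
  1   | van | red | pizza | pop | soccer
  2   | truck | blue | sushi | rock | tennis
  3   | sedan | yellow | tacos | jazz | golf
  4   | coupe | green | pasta | classical | swimming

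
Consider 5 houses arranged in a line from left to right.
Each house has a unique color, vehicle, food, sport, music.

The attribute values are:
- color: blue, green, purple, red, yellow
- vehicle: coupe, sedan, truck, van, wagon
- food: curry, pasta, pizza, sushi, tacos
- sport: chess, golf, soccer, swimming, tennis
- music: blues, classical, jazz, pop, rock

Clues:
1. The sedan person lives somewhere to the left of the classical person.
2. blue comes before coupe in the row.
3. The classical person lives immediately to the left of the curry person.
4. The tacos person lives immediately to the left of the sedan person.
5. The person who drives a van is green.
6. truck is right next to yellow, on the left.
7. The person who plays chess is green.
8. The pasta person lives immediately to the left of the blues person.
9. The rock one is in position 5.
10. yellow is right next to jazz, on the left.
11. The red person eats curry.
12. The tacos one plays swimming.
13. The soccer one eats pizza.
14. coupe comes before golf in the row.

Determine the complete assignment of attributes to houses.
Solution:

House | Color | Vehicle | Food | Sport | Music
----------------------------------------------
  1   | blue | truck | pasta | tennis | pop
  2   | yellow | coupe | tacos | swimming | blues
  3   | purple | sedan | pizza | soccer | jazz
  4   | green | van | sushi | chess | classical
  5   | red | wagon | curry | golf | rock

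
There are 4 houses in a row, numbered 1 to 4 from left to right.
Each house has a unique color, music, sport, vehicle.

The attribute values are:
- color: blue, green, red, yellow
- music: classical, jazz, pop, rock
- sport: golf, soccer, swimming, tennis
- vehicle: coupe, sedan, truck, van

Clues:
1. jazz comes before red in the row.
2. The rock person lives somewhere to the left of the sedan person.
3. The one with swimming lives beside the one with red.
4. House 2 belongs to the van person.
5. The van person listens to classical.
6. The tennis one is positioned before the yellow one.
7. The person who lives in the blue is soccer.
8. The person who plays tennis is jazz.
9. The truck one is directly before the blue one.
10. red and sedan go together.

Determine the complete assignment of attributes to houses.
Solution:

House | Color | Music | Sport | Vehicle
---------------------------------------
  1   | green | jazz | tennis | truck
  2   | blue | classical | soccer | van
  3   | yellow | rock | swimming | coupe
  4   | red | pop | golf | sedan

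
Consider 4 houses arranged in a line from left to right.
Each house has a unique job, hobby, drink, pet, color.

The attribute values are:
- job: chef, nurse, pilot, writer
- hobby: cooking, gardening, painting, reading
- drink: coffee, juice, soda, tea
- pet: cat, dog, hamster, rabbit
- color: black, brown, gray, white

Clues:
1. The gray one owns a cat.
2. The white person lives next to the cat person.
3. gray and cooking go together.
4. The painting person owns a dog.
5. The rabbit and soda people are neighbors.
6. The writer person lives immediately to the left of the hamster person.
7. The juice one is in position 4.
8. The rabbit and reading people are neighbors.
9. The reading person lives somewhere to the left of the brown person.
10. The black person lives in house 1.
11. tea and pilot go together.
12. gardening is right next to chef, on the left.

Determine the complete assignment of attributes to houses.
Solution:

House | Job | Hobby | Drink | Pet | Color
-----------------------------------------
  1   | writer | gardening | coffee | rabbit | black
  2   | chef | reading | soda | hamster | white
  3   | pilot | cooking | tea | cat | gray
  4   | nurse | painting | juice | dog | brown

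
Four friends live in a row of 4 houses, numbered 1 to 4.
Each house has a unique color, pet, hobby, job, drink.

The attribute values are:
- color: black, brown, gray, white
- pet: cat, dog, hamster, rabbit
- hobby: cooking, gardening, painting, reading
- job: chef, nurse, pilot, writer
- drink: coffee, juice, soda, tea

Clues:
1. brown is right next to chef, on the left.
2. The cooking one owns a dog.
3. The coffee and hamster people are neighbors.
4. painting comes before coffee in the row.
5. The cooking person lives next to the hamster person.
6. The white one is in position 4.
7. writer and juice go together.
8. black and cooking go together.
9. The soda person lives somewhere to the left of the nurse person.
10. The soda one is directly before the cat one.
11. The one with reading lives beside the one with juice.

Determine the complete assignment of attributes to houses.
Solution:

House | Color | Pet | Hobby | Job | Drink
-----------------------------------------
  1   | gray | rabbit | reading | pilot | soda
  2   | brown | cat | painting | writer | juice
  3   | black | dog | cooking | chef | coffee
  4   | white | hamster | gardening | nurse | tea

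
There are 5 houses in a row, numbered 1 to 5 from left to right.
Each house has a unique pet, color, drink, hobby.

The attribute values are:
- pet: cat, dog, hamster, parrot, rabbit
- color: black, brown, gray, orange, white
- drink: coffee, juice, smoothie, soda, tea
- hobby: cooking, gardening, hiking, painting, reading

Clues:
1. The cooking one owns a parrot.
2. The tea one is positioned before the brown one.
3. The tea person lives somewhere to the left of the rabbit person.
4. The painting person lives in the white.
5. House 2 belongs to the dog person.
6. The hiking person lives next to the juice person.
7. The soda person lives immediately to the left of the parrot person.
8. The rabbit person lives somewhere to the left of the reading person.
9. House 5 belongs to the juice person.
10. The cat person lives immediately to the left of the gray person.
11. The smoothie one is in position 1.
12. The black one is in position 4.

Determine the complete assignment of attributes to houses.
Solution:

House | Pet | Color | Drink | Hobby
-----------------------------------
  1   | cat | white | smoothie | painting
  2   | dog | gray | soda | gardening
  3   | parrot | orange | tea | cooking
  4   | rabbit | black | coffee | hiking
  5   | hamster | brown | juice | reading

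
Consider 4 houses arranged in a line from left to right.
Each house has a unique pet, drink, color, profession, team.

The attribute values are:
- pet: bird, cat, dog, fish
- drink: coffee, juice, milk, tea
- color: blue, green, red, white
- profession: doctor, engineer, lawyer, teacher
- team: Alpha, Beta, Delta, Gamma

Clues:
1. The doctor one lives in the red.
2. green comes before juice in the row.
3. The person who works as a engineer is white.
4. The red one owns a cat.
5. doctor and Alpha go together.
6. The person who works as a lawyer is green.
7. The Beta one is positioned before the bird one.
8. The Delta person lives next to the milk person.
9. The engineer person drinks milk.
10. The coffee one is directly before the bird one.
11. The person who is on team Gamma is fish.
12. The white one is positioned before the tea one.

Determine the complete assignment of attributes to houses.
Solution:

House | Pet | Drink | Color | Profession | Team
-----------------------------------------------
  1   | dog | coffee | green | lawyer | Beta
  2   | bird | juice | blue | teacher | Delta
  3   | fish | milk | white | engineer | Gamma
  4   | cat | tea | red | doctor | Alpha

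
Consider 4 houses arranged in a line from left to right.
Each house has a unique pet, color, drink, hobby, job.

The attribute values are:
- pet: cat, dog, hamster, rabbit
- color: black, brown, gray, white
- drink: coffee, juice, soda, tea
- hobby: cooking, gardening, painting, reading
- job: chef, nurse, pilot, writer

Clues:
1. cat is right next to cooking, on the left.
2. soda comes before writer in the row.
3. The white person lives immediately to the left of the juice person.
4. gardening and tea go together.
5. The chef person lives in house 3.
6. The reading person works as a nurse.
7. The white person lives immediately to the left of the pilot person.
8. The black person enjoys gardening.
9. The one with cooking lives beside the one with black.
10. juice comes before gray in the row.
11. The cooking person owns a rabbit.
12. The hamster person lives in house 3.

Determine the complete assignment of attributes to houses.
Solution:

House | Pet | Color | Drink | Hobby | Job
-----------------------------------------
  1   | cat | white | soda | reading | nurse
  2   | rabbit | brown | juice | cooking | pilot
  3   | hamster | black | tea | gardening | chef
  4   | dog | gray | coffee | painting | writer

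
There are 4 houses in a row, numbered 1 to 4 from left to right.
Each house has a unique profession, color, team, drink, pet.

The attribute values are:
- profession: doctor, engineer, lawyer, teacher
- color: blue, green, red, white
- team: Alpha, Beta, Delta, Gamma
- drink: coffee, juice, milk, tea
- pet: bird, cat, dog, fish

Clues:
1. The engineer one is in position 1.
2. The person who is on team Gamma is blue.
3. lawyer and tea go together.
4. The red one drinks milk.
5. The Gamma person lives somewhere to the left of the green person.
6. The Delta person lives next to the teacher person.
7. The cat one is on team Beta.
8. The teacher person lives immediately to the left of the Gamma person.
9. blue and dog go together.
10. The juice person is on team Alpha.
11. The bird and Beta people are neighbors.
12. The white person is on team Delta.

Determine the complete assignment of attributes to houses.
Solution:

House | Profession | Color | Team | Drink | Pet
-----------------------------------------------
  1   | engineer | white | Delta | coffee | bird
  2   | teacher | red | Beta | milk | cat
  3   | lawyer | blue | Gamma | tea | dog
  4   | doctor | green | Alpha | juice | fish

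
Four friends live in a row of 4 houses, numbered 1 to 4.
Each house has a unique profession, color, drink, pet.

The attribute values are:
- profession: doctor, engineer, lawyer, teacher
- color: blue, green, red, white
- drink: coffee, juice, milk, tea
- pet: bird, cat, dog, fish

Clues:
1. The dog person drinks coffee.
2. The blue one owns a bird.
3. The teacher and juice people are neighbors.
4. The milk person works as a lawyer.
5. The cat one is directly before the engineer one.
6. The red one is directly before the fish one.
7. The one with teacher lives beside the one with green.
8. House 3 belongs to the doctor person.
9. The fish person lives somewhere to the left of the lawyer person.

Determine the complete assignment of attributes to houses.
Solution:

House | Profession | Color | Drink | Pet
----------------------------------------
  1   | teacher | red | tea | cat
  2   | engineer | green | juice | fish
  3   | doctor | white | coffee | dog
  4   | lawyer | blue | milk | bird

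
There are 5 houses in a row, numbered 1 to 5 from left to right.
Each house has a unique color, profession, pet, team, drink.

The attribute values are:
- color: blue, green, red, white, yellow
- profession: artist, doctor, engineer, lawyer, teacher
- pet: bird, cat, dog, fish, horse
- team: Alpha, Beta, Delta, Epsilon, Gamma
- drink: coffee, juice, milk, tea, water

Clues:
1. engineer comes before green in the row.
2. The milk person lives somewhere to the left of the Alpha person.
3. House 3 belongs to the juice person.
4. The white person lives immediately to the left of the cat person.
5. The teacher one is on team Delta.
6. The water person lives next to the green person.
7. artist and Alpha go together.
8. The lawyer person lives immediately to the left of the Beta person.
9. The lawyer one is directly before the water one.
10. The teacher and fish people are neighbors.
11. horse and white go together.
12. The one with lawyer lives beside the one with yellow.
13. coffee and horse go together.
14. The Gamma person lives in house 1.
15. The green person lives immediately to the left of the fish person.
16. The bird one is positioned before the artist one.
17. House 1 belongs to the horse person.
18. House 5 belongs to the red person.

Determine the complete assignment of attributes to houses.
Solution:

House | Color | Profession | Pet | Team | Drink
-----------------------------------------------
  1   | white | lawyer | horse | Gamma | coffee
  2   | yellow | engineer | cat | Beta | water
  3   | green | teacher | bird | Delta | juice
  4   | blue | doctor | fish | Epsilon | milk
  5   | red | artist | dog | Alpha | tea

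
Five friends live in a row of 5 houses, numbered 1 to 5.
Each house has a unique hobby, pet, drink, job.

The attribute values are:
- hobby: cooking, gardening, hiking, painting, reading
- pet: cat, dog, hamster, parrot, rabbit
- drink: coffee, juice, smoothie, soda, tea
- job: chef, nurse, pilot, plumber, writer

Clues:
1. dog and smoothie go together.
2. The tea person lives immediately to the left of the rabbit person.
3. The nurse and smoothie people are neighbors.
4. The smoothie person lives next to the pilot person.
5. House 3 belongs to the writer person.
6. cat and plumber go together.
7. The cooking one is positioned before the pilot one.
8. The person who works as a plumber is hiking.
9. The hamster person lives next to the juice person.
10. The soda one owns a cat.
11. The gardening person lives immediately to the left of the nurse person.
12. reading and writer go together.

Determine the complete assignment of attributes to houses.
Solution:

House | Hobby | Pet | Drink | Job
---------------------------------
  1   | gardening | hamster | tea | chef
  2   | cooking | rabbit | juice | nurse
  3   | reading | dog | smoothie | writer
  4   | painting | parrot | coffee | pilot
  5   | hiking | cat | soda | plumber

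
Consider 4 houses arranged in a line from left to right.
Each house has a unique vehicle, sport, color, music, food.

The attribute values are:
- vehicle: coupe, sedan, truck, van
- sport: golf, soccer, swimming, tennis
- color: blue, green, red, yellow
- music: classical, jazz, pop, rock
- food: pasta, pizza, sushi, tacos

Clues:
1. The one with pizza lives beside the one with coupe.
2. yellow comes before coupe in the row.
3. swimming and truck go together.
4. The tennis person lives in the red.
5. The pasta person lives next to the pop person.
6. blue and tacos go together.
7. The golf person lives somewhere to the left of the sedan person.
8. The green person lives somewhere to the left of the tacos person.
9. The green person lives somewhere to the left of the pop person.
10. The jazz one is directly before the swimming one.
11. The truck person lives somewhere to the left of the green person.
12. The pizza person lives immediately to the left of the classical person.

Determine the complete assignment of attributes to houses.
Solution:

House | Vehicle | Sport | Color | Music | Food
----------------------------------------------
  1   | van | tennis | red | jazz | sushi
  2   | truck | swimming | yellow | rock | pizza
  3   | coupe | golf | green | classical | pasta
  4   | sedan | soccer | blue | pop | tacos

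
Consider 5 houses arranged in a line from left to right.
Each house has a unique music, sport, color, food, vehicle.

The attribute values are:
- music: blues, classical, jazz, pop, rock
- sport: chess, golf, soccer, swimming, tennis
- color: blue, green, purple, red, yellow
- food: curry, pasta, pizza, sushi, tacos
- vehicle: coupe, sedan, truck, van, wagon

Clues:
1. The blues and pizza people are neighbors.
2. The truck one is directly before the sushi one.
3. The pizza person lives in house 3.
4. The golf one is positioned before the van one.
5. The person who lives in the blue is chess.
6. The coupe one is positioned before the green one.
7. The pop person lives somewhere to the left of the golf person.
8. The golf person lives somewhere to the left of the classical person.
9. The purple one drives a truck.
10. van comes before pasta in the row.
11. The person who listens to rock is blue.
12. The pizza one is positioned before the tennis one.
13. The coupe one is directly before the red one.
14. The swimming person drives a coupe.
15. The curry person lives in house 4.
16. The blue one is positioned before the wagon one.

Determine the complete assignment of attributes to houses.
Solution:

House | Music | Sport | Color | Food | Vehicle
----------------------------------------------
  1   | pop | soccer | purple | tacos | truck
  2   | blues | swimming | yellow | sushi | coupe
  3   | jazz | golf | red | pizza | sedan
  4   | rock | chess | blue | curry | van
  5   | classical | tennis | green | pasta | wagon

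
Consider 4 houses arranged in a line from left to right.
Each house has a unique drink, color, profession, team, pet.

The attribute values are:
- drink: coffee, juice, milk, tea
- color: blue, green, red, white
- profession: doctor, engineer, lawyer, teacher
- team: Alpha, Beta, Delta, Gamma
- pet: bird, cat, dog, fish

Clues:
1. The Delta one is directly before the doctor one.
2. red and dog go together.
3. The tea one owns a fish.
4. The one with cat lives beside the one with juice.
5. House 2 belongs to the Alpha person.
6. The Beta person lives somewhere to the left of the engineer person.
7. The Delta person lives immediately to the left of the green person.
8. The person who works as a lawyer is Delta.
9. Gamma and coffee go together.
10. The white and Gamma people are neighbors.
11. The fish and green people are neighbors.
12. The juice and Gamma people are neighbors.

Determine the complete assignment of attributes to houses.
Solution:

House | Drink | Color | Profession | Team | Pet
-----------------------------------------------
  1   | tea | blue | lawyer | Delta | fish
  2   | milk | green | doctor | Alpha | cat
  3   | juice | white | teacher | Beta | bird
  4   | coffee | red | engineer | Gamma | dog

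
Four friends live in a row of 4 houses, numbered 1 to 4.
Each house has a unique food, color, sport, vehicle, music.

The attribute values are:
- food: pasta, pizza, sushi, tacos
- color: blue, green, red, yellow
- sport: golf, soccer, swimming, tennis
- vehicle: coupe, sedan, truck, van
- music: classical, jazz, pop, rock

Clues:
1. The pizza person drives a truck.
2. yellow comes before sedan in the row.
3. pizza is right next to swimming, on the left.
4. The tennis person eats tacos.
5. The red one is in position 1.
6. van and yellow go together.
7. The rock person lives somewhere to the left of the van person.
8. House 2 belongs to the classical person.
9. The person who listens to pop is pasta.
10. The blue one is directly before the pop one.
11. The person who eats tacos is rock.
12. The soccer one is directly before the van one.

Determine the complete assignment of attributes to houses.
Solution:

House | Food | Color | Sport | Vehicle | Music
----------------------------------------------
  1   | tacos | red | tennis | coupe | rock
  2   | pizza | blue | soccer | truck | classical
  3   | pasta | yellow | swimming | van | pop
  4   | sushi | green | golf | sedan | jazz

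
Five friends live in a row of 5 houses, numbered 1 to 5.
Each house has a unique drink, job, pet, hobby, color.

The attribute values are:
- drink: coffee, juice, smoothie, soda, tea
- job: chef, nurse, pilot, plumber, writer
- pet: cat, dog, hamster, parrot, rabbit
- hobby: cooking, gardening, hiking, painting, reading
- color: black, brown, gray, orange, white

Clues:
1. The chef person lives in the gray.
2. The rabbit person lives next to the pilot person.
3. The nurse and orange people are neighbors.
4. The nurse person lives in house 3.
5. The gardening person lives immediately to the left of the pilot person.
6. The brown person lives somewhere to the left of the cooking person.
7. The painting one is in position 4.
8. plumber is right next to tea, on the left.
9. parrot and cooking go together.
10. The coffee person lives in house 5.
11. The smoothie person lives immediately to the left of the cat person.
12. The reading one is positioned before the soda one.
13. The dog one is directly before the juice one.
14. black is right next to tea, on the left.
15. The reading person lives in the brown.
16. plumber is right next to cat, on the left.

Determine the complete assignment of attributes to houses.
Solution:

House | Drink | Job | Pet | Hobby | Color
-----------------------------------------
  1   | smoothie | plumber | rabbit | gardening | black
  2   | tea | pilot | cat | reading | brown
  3   | soda | nurse | dog | hiking | white
  4   | juice | writer | hamster | painting | orange
  5   | coffee | chef | parrot | cooking | gray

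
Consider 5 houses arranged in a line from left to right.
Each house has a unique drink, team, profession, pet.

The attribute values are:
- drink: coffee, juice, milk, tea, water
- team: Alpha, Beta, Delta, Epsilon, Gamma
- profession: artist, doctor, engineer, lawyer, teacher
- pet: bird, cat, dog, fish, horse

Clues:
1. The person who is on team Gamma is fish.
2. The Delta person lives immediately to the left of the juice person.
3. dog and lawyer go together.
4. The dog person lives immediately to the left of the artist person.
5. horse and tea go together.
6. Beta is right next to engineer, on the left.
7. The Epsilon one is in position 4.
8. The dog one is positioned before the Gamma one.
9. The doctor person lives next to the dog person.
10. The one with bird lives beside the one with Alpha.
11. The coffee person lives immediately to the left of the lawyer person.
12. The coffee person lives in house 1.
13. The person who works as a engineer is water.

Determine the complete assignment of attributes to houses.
Solution:

House | Drink | Team | Profession | Pet
---------------------------------------
  1   | coffee | Delta | doctor | bird
  2   | juice | Alpha | lawyer | dog
  3   | tea | Beta | artist | horse
  4   | water | Epsilon | engineer | cat
  5   | milk | Gamma | teacher | fish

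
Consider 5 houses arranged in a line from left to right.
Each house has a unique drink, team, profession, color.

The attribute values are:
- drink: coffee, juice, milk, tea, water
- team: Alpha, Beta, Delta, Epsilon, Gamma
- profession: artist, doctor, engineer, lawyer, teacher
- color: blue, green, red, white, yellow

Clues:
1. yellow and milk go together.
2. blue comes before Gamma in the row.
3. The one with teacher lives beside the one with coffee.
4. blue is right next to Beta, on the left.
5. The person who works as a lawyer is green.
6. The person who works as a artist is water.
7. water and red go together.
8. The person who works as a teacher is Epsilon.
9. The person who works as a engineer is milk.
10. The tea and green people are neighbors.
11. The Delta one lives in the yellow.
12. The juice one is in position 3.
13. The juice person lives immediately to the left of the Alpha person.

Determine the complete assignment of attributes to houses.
Solution:

House | Drink | Team | Profession | Color
-----------------------------------------
  1   | tea | Epsilon | teacher | blue
  2   | coffee | Beta | lawyer | green
  3   | juice | Gamma | doctor | white
  4   | water | Alpha | artist | red
  5   | milk | Delta | engineer | yellow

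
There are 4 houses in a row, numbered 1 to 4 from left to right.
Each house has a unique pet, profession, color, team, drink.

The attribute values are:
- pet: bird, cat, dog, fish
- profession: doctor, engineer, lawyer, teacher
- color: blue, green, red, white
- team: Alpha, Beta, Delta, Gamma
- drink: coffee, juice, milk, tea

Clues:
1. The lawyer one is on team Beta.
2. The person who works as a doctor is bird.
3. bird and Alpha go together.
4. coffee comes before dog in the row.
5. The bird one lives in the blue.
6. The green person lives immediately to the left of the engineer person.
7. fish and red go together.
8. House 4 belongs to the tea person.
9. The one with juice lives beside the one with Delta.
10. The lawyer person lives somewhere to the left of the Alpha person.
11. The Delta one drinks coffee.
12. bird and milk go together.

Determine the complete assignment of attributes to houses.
Solution:

House | Pet | Profession | Color | Team | Drink
-----------------------------------------------
  1   | cat | lawyer | green | Beta | juice
  2   | fish | engineer | red | Delta | coffee
  3   | bird | doctor | blue | Alpha | milk
  4   | dog | teacher | white | Gamma | tea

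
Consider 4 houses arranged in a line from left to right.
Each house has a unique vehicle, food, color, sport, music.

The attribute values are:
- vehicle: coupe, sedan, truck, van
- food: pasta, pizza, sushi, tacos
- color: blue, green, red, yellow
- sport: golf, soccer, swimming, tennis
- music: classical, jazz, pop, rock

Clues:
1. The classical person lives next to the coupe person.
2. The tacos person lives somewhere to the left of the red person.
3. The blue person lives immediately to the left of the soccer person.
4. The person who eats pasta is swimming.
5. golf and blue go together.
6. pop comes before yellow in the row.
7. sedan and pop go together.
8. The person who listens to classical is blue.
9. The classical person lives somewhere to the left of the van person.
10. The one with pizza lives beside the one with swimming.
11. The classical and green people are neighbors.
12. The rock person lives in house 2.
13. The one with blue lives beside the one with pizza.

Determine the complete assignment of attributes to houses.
Solution:

House | Vehicle | Food | Color | Sport | Music
----------------------------------------------
  1   | truck | tacos | blue | golf | classical
  2   | coupe | pizza | green | soccer | rock
  3   | sedan | pasta | red | swimming | pop
  4   | van | sushi | yellow | tennis | jazz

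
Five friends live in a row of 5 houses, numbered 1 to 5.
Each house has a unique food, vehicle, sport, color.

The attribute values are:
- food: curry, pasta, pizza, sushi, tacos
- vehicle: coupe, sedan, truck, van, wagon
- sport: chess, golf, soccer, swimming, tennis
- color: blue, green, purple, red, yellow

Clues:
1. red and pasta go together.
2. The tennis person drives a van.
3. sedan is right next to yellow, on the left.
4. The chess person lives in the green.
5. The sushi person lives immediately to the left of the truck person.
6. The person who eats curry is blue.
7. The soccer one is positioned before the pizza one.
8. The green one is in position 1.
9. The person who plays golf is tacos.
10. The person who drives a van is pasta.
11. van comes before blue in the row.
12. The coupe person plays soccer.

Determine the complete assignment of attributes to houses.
Solution:

House | Food | Vehicle | Sport | Color
--------------------------------------
  1   | sushi | sedan | chess | green
  2   | tacos | truck | golf | yellow
  3   | pasta | van | tennis | red
  4   | curry | coupe | soccer | blue
  5   | pizza | wagon | swimming | purple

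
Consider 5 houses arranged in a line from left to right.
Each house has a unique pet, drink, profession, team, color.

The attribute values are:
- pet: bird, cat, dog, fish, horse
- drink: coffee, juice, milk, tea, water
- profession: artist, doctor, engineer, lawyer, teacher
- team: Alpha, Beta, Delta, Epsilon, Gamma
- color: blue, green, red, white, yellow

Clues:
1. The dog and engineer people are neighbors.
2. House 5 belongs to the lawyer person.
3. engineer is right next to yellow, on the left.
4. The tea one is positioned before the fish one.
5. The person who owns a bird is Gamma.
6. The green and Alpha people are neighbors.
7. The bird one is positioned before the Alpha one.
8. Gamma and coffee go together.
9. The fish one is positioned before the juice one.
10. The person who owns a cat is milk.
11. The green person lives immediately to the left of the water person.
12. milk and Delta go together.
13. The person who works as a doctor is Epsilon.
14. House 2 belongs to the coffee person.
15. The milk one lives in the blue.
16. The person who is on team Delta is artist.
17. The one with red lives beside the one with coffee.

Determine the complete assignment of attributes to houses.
Solution:

House | Pet | Drink | Profession | Team | Color
-----------------------------------------------
  1   | dog | tea | doctor | Epsilon | red
  2   | bird | coffee | engineer | Gamma | green
  3   | fish | water | teacher | Alpha | yellow
  4   | cat | milk | artist | Delta | blue
  5   | horse | juice | lawyer | Beta | white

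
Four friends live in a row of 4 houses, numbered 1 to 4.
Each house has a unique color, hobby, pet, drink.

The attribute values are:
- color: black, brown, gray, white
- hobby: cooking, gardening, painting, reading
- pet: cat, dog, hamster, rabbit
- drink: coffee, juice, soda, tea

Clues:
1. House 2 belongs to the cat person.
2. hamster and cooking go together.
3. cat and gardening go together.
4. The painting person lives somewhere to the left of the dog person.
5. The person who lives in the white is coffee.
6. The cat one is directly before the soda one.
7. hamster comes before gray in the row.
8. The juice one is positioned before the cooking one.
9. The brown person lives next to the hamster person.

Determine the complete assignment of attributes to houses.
Solution:

House | Color | Hobby | Pet | Drink
-----------------------------------
  1   | white | painting | rabbit | coffee
  2   | brown | gardening | cat | juice
  3   | black | cooking | hamster | soda
  4   | gray | reading | dog | tea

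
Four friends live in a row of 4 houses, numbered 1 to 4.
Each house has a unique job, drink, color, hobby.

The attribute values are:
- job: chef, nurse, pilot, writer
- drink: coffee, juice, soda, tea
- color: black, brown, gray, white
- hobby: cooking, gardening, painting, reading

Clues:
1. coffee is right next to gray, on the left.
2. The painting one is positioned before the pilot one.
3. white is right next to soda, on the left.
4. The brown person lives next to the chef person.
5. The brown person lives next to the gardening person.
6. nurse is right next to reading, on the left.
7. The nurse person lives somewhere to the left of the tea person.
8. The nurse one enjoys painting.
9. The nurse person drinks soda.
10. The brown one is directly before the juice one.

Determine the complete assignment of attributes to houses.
Solution:

House | Job | Drink | Color | Hobby
-----------------------------------
  1   | writer | coffee | white | cooking
  2   | nurse | soda | gray | painting
  3   | pilot | tea | brown | reading
  4   | chef | juice | black | gardening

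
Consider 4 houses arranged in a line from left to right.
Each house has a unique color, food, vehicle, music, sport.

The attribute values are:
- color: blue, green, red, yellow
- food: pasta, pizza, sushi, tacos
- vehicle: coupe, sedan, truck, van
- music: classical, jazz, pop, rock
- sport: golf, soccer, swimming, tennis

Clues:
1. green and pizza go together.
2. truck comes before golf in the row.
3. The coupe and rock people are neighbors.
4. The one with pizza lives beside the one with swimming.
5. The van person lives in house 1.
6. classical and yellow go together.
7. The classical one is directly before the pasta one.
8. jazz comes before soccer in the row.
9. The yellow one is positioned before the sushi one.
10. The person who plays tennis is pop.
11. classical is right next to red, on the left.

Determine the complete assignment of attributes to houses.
Solution:

House | Color | Food | Vehicle | Music | Sport
----------------------------------------------
  1   | green | pizza | van | pop | tennis
  2   | yellow | tacos | truck | classical | swimming
  3   | red | pasta | coupe | jazz | golf
  4   | blue | sushi | sedan | rock | soccer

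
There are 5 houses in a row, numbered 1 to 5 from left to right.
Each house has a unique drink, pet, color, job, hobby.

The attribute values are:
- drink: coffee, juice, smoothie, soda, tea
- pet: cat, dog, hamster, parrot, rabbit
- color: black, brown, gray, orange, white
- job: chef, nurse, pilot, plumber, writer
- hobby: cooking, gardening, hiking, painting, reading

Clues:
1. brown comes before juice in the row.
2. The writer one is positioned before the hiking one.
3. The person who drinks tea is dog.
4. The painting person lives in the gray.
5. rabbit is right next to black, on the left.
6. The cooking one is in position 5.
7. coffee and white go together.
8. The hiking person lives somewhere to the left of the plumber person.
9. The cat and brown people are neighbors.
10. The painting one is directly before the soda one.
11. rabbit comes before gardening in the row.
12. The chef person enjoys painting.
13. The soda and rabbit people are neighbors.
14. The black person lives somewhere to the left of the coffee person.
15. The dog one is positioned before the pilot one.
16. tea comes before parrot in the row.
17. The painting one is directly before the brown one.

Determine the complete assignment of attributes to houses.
Solution:

House | Drink | Pet | Color | Job | Hobby
-----------------------------------------
  1   | smoothie | cat | gray | chef | painting
  2   | soda | hamster | brown | writer | reading
  3   | juice | rabbit | orange | nurse | hiking
  4   | tea | dog | black | plumber | gardening
  5   | coffee | parrot | white | pilot | cooking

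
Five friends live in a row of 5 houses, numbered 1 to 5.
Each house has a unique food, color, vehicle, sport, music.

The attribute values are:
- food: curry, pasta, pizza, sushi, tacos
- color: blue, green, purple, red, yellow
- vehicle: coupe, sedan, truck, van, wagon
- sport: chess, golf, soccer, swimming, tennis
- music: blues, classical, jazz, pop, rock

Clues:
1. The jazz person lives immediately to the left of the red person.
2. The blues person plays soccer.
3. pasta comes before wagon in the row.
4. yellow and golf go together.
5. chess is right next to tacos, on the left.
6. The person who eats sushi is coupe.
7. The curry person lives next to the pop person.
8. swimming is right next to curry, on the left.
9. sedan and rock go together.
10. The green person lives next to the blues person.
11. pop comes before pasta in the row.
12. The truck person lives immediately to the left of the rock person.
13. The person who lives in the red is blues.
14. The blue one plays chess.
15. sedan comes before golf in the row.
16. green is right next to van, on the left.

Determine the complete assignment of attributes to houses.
Solution:

House | Food | Color | Vehicle | Sport | Music
----------------------------------------------
  1   | sushi | green | coupe | swimming | jazz
  2   | curry | red | van | soccer | blues
  3   | pizza | purple | truck | tennis | pop
  4   | pasta | blue | sedan | chess | rock
  5   | tacos | yellow | wagon | golf | classical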